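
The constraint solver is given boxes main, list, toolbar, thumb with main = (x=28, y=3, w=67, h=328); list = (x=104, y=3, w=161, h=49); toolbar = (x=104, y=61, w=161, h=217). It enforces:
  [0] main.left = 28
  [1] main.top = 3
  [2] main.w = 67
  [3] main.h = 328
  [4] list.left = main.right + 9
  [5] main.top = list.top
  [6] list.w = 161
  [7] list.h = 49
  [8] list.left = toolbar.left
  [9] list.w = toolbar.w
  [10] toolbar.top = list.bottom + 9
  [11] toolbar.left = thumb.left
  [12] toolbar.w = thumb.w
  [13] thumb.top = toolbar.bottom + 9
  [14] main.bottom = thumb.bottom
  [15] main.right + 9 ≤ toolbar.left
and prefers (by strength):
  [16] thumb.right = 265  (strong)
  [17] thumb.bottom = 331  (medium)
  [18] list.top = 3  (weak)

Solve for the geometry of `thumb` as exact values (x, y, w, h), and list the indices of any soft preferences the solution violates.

1. thumb.x = 104  [toolbar.left = thumb.left]
2. thumb.w = 161  [toolbar.w = thumb.w]
3. thumb.y = 287  [thumb.top = toolbar.bottom + 9]
4. thumb.h = 44  [main.bottom = thumb.bottom]

thumb = (x=104, y=287, w=161, h=44)
violated soft preferences: none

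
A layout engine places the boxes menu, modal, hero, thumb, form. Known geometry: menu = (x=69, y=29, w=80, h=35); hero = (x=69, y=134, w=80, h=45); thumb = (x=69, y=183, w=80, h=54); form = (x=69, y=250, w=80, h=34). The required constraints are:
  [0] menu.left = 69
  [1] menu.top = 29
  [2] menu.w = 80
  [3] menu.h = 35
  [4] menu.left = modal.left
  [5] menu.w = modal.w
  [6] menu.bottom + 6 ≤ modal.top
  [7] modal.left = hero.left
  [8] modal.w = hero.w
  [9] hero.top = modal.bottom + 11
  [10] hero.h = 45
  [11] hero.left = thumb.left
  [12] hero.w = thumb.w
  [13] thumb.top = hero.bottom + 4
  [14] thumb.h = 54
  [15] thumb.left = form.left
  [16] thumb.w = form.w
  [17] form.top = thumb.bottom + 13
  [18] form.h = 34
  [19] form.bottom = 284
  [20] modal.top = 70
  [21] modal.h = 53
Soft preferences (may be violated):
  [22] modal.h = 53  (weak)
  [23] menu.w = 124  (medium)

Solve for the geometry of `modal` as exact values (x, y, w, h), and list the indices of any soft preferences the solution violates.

modal = (x=69, y=70, w=80, h=53)
violated soft preferences: 23

1. modal.x = 69  [menu.left = modal.left]
2. modal.w = 80  [menu.w = modal.w]
3. modal.y = 70  [modal.top = 70]
4. modal.h = 53  [modal.h = 53]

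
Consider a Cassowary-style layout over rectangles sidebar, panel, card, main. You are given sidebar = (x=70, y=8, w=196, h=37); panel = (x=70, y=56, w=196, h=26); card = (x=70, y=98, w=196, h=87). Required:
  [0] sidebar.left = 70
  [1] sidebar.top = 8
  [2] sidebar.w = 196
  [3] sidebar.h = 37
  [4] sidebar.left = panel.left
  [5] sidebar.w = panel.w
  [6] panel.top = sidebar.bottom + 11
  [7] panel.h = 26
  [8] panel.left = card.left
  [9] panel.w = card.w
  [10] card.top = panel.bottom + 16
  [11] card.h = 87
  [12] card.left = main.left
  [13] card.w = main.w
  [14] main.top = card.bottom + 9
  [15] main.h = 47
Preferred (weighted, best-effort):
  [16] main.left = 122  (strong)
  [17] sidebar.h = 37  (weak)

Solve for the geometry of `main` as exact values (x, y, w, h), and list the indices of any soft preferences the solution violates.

1. main.x = 70  [card.left = main.left]
2. main.w = 196  [card.w = main.w]
3. main.y = 194  [main.top = card.bottom + 9]
4. main.h = 47  [main.h = 47]

main = (x=70, y=194, w=196, h=47)
violated soft preferences: 16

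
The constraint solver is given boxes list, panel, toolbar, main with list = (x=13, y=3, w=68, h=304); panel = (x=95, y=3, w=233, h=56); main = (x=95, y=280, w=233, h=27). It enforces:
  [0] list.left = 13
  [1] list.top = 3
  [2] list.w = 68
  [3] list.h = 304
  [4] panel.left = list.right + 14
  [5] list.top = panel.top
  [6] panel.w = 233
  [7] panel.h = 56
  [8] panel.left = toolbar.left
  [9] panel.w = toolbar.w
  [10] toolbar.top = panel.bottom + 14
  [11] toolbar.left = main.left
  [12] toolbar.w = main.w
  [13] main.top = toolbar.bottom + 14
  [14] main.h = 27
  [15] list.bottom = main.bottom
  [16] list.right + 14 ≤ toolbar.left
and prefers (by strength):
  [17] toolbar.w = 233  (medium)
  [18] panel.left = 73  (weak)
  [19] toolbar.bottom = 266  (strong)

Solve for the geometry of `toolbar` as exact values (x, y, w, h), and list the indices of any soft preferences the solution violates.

1. toolbar.x = 95  [panel.left = toolbar.left]
2. toolbar.w = 233  [panel.w = toolbar.w]
3. toolbar.y = 73  [toolbar.top = panel.bottom + 14]
4. toolbar.h = 193  [main.top = toolbar.bottom + 14]

toolbar = (x=95, y=73, w=233, h=193)
violated soft preferences: 18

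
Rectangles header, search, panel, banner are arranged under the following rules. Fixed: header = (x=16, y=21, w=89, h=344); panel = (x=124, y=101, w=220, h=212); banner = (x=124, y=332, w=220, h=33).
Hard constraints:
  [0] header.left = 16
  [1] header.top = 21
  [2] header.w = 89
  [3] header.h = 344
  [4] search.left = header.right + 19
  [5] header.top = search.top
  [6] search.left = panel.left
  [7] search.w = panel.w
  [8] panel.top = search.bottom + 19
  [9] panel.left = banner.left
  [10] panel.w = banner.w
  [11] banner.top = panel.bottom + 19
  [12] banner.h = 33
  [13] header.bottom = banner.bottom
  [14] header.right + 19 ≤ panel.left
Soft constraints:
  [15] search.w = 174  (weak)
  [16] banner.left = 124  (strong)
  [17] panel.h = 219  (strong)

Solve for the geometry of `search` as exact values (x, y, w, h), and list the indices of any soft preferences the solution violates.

search = (x=124, y=21, w=220, h=61)
violated soft preferences: 15, 17

1. search.x = 124  [search.left = header.right + 19]
2. search.y = 21  [header.top = search.top]
3. search.w = 220  [search.w = panel.w]
4. search.h = 61  [panel.top = search.bottom + 19]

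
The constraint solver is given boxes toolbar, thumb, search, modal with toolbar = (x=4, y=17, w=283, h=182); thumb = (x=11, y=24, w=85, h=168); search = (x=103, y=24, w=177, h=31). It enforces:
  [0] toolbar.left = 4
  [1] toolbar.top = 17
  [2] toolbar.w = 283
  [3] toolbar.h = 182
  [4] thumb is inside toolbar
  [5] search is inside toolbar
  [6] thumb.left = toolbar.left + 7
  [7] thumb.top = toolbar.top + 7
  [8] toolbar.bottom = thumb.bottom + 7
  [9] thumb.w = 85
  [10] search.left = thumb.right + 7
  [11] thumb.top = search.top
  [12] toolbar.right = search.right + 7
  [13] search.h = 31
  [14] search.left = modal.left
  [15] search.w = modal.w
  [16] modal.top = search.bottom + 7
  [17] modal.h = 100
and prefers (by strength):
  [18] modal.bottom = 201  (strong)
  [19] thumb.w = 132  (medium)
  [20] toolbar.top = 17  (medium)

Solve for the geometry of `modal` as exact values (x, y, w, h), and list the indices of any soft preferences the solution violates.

modal = (x=103, y=62, w=177, h=100)
violated soft preferences: 18, 19

1. modal.x = 103  [search.left = modal.left]
2. modal.w = 177  [search.w = modal.w]
3. modal.y = 62  [modal.top = search.bottom + 7]
4. modal.h = 100  [modal.h = 100]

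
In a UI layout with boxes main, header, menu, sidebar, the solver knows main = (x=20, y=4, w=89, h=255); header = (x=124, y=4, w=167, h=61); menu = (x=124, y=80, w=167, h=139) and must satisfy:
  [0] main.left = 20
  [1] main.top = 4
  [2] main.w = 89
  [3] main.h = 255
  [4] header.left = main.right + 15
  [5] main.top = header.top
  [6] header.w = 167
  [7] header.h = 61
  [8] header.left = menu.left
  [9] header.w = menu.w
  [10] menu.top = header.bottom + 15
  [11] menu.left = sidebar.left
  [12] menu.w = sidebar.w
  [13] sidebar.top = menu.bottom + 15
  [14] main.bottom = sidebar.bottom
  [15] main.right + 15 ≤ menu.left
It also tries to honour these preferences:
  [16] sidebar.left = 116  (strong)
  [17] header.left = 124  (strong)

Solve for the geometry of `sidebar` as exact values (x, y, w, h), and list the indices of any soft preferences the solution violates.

sidebar = (x=124, y=234, w=167, h=25)
violated soft preferences: 16

1. sidebar.x = 124  [menu.left = sidebar.left]
2. sidebar.w = 167  [menu.w = sidebar.w]
3. sidebar.y = 234  [sidebar.top = menu.bottom + 15]
4. sidebar.h = 25  [main.bottom = sidebar.bottom]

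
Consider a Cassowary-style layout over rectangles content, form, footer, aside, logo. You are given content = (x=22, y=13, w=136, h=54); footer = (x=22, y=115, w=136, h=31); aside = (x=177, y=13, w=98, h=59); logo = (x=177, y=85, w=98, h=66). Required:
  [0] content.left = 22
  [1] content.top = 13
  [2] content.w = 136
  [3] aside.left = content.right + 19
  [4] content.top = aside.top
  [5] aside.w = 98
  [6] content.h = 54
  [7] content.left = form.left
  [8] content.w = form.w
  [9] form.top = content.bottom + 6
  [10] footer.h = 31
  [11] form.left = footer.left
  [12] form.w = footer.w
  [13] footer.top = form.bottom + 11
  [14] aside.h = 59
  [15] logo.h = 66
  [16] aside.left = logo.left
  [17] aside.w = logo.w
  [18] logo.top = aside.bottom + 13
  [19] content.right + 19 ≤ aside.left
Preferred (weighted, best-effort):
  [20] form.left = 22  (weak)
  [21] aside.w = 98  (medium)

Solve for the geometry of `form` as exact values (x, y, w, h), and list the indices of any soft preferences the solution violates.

1. form.x = 22  [content.left = form.left]
2. form.w = 136  [content.w = form.w]
3. form.y = 73  [form.top = content.bottom + 6]
4. form.h = 31  [footer.top = form.bottom + 11]

form = (x=22, y=73, w=136, h=31)
violated soft preferences: none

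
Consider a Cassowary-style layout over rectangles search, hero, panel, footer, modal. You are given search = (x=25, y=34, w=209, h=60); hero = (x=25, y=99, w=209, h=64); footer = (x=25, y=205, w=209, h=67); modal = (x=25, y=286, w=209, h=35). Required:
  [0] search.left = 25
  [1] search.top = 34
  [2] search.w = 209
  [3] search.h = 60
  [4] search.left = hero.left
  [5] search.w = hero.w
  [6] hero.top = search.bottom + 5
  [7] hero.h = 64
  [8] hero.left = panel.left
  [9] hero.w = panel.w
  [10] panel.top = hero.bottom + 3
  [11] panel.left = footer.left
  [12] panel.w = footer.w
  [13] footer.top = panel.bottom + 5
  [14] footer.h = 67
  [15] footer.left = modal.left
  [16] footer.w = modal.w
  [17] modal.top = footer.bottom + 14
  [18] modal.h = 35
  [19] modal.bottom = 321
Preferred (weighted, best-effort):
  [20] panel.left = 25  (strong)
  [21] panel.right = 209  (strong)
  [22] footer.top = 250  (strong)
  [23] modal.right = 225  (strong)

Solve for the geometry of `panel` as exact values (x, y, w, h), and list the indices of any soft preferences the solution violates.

panel = (x=25, y=166, w=209, h=34)
violated soft preferences: 21, 22, 23

1. panel.x = 25  [hero.left = panel.left]
2. panel.w = 209  [hero.w = panel.w]
3. panel.y = 166  [panel.top = hero.bottom + 3]
4. panel.h = 34  [footer.top = panel.bottom + 5]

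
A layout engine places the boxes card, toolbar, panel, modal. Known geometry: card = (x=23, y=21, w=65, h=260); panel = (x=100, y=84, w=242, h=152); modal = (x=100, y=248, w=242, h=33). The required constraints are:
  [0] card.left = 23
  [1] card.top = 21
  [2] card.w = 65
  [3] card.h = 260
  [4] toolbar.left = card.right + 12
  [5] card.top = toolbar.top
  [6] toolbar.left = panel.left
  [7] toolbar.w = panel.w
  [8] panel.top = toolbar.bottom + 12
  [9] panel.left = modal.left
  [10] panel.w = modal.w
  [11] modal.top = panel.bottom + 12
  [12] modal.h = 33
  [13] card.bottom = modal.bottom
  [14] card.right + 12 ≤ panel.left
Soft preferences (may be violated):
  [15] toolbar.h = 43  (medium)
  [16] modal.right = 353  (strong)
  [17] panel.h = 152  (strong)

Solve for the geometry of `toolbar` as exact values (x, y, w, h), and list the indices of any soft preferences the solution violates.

toolbar = (x=100, y=21, w=242, h=51)
violated soft preferences: 15, 16

1. toolbar.x = 100  [toolbar.left = card.right + 12]
2. toolbar.y = 21  [card.top = toolbar.top]
3. toolbar.w = 242  [toolbar.w = panel.w]
4. toolbar.h = 51  [panel.top = toolbar.bottom + 12]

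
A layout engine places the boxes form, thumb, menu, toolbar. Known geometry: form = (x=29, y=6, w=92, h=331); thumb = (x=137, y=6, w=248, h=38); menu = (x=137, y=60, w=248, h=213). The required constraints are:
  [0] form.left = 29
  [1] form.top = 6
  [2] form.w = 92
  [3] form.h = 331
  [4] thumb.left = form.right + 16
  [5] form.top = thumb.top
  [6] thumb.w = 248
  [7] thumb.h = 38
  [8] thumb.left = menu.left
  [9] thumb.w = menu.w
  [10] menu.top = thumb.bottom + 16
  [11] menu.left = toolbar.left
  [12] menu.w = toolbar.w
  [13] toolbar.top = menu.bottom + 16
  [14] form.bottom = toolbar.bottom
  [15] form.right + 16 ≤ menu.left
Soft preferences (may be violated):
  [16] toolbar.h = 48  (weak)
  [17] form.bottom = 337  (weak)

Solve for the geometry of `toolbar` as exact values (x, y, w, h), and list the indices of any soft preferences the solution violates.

1. toolbar.x = 137  [menu.left = toolbar.left]
2. toolbar.w = 248  [menu.w = toolbar.w]
3. toolbar.y = 289  [toolbar.top = menu.bottom + 16]
4. toolbar.h = 48  [form.bottom = toolbar.bottom]

toolbar = (x=137, y=289, w=248, h=48)
violated soft preferences: none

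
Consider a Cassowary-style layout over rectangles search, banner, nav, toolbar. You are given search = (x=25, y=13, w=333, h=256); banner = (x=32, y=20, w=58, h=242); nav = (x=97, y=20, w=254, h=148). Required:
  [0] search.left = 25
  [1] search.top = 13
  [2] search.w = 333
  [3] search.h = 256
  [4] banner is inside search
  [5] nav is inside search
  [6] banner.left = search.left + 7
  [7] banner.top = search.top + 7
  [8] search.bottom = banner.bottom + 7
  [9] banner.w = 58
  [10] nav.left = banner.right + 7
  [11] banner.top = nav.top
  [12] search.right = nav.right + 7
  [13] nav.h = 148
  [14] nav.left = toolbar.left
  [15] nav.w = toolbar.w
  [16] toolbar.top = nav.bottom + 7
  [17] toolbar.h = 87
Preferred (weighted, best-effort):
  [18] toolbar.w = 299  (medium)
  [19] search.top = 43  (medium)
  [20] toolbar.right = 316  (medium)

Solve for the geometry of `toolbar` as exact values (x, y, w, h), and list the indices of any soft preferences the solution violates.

1. toolbar.x = 97  [nav.left = toolbar.left]
2. toolbar.w = 254  [nav.w = toolbar.w]
3. toolbar.y = 175  [toolbar.top = nav.bottom + 7]
4. toolbar.h = 87  [toolbar.h = 87]

toolbar = (x=97, y=175, w=254, h=87)
violated soft preferences: 18, 19, 20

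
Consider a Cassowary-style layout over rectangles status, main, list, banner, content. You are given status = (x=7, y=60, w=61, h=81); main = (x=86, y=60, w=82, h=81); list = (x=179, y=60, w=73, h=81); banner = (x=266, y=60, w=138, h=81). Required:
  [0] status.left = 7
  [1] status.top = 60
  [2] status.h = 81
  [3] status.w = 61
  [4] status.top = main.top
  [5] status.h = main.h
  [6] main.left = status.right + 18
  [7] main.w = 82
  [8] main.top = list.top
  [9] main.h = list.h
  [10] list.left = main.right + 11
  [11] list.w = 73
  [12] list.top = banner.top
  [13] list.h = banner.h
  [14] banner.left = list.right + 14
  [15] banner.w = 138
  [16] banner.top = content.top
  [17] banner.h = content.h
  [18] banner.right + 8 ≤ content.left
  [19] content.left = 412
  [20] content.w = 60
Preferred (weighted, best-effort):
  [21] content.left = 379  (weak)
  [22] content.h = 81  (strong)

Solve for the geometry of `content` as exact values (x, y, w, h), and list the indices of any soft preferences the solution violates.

content = (x=412, y=60, w=60, h=81)
violated soft preferences: 21

1. content.y = 60  [banner.top = content.top]
2. content.h = 81  [banner.h = content.h]
3. content.x = 412  [content.left = 412]
4. content.w = 60  [content.w = 60]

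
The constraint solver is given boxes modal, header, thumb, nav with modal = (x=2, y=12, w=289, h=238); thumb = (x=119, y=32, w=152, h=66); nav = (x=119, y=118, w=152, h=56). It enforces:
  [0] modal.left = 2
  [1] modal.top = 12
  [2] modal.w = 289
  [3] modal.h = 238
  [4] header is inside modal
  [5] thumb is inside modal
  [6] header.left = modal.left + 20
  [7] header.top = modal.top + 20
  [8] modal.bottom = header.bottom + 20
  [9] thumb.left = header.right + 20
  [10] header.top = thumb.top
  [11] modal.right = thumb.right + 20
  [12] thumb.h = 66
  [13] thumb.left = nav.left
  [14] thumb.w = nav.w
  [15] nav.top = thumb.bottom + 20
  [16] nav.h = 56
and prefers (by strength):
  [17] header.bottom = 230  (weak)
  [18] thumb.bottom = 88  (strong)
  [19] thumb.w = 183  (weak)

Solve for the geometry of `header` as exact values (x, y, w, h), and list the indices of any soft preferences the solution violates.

1. header.x = 22  [header.left = modal.left + 20]
2. header.y = 32  [header.top = modal.top + 20]
3. header.h = 198  [modal.bottom = header.bottom + 20]
4. header.w = 77  [thumb.left = header.right + 20]

header = (x=22, y=32, w=77, h=198)
violated soft preferences: 18, 19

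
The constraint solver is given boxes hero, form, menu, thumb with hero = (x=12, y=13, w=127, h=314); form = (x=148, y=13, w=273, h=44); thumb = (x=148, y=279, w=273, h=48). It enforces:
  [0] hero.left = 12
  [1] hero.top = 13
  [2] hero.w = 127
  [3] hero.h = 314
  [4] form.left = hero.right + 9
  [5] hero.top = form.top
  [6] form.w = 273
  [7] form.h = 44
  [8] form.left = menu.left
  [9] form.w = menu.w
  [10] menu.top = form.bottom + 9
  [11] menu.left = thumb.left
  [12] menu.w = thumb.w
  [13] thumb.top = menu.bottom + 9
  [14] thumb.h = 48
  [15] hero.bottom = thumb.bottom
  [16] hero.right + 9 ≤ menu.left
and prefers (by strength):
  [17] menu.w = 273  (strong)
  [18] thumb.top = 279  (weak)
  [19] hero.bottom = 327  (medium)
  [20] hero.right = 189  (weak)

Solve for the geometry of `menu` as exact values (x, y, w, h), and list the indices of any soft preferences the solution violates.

menu = (x=148, y=66, w=273, h=204)
violated soft preferences: 20

1. menu.x = 148  [form.left = menu.left]
2. menu.w = 273  [form.w = menu.w]
3. menu.y = 66  [menu.top = form.bottom + 9]
4. menu.h = 204  [thumb.top = menu.bottom + 9]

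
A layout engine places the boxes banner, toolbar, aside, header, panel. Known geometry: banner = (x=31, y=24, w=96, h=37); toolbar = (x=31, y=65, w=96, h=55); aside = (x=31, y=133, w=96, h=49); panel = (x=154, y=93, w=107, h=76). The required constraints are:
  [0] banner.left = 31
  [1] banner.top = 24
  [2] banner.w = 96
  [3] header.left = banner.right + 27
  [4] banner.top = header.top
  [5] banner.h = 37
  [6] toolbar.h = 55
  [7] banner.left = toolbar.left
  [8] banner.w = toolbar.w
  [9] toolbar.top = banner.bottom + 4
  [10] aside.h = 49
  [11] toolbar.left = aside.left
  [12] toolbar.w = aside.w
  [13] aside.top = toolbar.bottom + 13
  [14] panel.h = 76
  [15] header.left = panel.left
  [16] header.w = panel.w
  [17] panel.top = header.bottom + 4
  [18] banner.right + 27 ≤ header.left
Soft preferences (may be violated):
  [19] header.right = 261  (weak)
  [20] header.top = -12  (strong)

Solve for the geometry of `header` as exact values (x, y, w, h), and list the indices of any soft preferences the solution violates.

1. header.x = 154  [header.left = banner.right + 27]
2. header.y = 24  [banner.top = header.top]
3. header.w = 107  [header.w = panel.w]
4. header.h = 65  [panel.top = header.bottom + 4]

header = (x=154, y=24, w=107, h=65)
violated soft preferences: 20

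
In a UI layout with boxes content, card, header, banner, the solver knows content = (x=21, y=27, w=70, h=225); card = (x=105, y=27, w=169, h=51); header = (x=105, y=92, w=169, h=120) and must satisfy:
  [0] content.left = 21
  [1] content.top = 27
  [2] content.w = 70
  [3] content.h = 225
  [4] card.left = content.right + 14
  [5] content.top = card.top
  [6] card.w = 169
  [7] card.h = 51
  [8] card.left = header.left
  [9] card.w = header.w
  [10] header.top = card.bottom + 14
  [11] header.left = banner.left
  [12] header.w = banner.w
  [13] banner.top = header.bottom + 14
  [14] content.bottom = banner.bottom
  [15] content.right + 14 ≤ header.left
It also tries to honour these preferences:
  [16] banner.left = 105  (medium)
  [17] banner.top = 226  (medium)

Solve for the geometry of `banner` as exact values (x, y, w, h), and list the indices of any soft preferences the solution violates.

banner = (x=105, y=226, w=169, h=26)
violated soft preferences: none

1. banner.x = 105  [header.left = banner.left]
2. banner.w = 169  [header.w = banner.w]
3. banner.y = 226  [banner.top = header.bottom + 14]
4. banner.h = 26  [content.bottom = banner.bottom]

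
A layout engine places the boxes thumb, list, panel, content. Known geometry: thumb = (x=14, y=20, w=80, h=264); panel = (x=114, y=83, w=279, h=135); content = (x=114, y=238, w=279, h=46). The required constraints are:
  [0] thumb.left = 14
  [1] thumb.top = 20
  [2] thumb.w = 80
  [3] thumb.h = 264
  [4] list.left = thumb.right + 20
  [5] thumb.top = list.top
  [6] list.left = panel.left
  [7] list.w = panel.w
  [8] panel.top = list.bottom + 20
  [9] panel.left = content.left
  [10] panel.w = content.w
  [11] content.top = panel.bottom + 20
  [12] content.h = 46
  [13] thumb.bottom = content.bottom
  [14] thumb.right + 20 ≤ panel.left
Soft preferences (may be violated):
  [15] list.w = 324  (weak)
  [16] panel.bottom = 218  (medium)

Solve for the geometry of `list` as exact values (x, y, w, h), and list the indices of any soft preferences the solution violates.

1. list.x = 114  [list.left = thumb.right + 20]
2. list.y = 20  [thumb.top = list.top]
3. list.w = 279  [list.w = panel.w]
4. list.h = 43  [panel.top = list.bottom + 20]

list = (x=114, y=20, w=279, h=43)
violated soft preferences: 15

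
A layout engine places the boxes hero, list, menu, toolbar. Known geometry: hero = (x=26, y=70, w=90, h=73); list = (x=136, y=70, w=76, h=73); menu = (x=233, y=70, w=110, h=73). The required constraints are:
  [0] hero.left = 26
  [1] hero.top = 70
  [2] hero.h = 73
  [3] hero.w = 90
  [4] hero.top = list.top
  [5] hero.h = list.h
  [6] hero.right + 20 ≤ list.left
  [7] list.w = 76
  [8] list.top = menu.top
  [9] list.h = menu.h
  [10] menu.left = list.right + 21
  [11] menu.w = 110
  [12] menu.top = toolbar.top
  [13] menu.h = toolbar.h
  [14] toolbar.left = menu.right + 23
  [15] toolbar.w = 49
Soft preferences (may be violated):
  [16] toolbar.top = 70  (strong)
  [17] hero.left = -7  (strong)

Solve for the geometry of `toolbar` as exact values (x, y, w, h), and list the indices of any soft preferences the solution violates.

toolbar = (x=366, y=70, w=49, h=73)
violated soft preferences: 17

1. toolbar.y = 70  [menu.top = toolbar.top]
2. toolbar.h = 73  [menu.h = toolbar.h]
3. toolbar.x = 366  [toolbar.left = menu.right + 23]
4. toolbar.w = 49  [toolbar.w = 49]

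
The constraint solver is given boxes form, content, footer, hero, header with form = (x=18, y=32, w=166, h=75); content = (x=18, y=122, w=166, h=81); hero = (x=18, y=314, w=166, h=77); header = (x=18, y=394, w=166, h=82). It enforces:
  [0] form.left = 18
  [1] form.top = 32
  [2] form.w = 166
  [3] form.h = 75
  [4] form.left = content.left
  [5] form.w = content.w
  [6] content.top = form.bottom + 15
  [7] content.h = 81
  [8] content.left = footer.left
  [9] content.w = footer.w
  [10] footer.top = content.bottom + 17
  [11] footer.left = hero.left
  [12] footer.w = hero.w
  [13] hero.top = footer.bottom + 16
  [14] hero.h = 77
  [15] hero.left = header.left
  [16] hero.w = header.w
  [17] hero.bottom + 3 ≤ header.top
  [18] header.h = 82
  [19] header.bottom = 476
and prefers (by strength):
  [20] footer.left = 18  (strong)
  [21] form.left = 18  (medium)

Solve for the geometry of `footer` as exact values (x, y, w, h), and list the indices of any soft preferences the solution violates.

footer = (x=18, y=220, w=166, h=78)
violated soft preferences: none

1. footer.x = 18  [content.left = footer.left]
2. footer.w = 166  [content.w = footer.w]
3. footer.y = 220  [footer.top = content.bottom + 17]
4. footer.h = 78  [hero.top = footer.bottom + 16]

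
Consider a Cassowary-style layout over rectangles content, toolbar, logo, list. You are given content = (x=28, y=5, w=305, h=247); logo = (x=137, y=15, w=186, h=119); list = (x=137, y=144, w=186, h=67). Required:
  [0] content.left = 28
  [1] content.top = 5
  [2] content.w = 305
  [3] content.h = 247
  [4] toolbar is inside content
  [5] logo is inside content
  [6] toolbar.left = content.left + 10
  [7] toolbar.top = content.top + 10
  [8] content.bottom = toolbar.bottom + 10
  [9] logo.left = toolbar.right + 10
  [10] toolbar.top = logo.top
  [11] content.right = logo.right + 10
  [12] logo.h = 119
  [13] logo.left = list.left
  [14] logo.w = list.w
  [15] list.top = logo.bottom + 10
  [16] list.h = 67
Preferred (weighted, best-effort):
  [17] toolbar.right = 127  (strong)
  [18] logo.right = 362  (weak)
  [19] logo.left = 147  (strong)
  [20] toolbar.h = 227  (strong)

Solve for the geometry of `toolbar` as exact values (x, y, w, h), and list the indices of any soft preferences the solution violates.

toolbar = (x=38, y=15, w=89, h=227)
violated soft preferences: 18, 19

1. toolbar.x = 38  [toolbar.left = content.left + 10]
2. toolbar.y = 15  [toolbar.top = content.top + 10]
3. toolbar.h = 227  [content.bottom = toolbar.bottom + 10]
4. toolbar.w = 89  [logo.left = toolbar.right + 10]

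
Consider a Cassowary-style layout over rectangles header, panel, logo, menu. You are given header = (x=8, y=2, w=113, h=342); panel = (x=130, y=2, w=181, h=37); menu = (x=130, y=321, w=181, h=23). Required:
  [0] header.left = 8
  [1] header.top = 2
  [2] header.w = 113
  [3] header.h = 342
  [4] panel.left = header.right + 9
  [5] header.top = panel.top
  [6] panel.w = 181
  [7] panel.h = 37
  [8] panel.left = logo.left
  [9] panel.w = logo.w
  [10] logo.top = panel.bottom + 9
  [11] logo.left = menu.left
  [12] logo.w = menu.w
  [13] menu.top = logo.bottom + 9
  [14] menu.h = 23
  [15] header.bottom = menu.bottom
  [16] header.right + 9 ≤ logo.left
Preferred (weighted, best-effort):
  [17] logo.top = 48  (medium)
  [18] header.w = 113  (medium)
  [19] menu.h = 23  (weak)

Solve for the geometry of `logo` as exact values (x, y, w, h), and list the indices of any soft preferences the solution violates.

logo = (x=130, y=48, w=181, h=264)
violated soft preferences: none

1. logo.x = 130  [panel.left = logo.left]
2. logo.w = 181  [panel.w = logo.w]
3. logo.y = 48  [logo.top = panel.bottom + 9]
4. logo.h = 264  [menu.top = logo.bottom + 9]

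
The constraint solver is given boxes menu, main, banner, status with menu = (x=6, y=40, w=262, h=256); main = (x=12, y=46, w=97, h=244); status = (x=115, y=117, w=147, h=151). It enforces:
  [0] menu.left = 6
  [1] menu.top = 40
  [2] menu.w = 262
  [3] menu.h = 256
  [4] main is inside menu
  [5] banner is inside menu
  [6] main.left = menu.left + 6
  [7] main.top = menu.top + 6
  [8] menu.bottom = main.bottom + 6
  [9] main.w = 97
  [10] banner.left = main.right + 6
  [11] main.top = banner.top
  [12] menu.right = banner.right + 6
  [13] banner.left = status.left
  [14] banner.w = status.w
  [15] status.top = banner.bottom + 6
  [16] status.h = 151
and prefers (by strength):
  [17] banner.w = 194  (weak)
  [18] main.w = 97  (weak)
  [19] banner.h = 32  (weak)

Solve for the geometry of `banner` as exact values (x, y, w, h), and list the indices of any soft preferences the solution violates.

banner = (x=115, y=46, w=147, h=65)
violated soft preferences: 17, 19

1. banner.x = 115  [banner.left = main.right + 6]
2. banner.y = 46  [main.top = banner.top]
3. banner.w = 147  [menu.right = banner.right + 6]
4. banner.h = 65  [status.top = banner.bottom + 6]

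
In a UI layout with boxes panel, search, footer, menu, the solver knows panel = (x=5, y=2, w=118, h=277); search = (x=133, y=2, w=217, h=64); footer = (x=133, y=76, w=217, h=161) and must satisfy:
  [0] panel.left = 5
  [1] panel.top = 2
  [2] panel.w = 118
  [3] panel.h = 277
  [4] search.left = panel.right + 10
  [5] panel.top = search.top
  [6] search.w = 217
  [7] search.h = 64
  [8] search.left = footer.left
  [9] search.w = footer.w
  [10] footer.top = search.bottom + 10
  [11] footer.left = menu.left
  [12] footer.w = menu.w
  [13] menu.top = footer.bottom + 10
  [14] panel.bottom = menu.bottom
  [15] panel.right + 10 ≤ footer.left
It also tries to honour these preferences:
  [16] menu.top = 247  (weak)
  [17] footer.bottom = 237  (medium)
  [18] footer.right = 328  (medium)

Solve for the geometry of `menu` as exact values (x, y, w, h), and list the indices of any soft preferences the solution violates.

menu = (x=133, y=247, w=217, h=32)
violated soft preferences: 18

1. menu.x = 133  [footer.left = menu.left]
2. menu.w = 217  [footer.w = menu.w]
3. menu.y = 247  [menu.top = footer.bottom + 10]
4. menu.h = 32  [panel.bottom = menu.bottom]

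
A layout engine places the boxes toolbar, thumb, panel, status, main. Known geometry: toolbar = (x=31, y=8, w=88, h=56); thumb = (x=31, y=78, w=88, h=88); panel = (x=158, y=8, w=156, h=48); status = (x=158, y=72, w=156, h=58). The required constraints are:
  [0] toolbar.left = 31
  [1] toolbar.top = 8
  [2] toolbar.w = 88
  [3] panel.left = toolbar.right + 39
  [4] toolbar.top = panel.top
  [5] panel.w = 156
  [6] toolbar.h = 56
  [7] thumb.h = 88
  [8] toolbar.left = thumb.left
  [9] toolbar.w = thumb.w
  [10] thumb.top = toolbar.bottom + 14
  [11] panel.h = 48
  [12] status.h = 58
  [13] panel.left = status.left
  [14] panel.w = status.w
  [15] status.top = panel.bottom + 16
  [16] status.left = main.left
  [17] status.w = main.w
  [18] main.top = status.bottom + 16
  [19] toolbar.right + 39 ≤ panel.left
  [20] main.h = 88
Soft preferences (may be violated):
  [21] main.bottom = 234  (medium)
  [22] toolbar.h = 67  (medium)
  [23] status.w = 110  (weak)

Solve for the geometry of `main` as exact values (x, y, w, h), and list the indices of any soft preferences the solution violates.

1. main.x = 158  [status.left = main.left]
2. main.w = 156  [status.w = main.w]
3. main.y = 146  [main.top = status.bottom + 16]
4. main.h = 88  [main.h = 88]

main = (x=158, y=146, w=156, h=88)
violated soft preferences: 22, 23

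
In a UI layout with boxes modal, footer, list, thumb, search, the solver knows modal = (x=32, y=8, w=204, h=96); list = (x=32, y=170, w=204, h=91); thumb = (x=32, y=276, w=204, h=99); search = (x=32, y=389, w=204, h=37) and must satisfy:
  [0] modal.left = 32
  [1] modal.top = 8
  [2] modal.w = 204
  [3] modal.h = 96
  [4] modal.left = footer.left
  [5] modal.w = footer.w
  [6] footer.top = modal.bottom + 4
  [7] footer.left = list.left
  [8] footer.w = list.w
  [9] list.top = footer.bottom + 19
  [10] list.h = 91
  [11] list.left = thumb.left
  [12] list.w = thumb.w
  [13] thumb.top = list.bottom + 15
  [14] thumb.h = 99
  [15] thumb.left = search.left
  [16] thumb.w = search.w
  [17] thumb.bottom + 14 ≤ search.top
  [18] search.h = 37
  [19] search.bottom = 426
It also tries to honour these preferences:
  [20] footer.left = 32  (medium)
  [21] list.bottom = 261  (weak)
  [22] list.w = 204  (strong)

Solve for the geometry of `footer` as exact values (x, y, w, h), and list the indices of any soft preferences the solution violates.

1. footer.x = 32  [modal.left = footer.left]
2. footer.w = 204  [modal.w = footer.w]
3. footer.y = 108  [footer.top = modal.bottom + 4]
4. footer.h = 43  [list.top = footer.bottom + 19]

footer = (x=32, y=108, w=204, h=43)
violated soft preferences: none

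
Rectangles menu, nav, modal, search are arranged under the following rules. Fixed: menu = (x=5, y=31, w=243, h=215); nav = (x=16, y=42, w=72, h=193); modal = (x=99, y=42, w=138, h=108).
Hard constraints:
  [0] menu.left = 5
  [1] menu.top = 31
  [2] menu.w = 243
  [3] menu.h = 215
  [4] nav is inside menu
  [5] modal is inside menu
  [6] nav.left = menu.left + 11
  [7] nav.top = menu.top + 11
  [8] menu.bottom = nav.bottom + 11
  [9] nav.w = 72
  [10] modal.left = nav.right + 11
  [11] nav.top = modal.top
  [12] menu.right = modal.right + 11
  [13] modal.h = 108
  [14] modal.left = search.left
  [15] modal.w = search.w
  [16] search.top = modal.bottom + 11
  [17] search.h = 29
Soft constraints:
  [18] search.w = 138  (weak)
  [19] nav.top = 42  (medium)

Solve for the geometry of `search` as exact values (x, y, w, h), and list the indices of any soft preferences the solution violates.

1. search.x = 99  [modal.left = search.left]
2. search.w = 138  [modal.w = search.w]
3. search.y = 161  [search.top = modal.bottom + 11]
4. search.h = 29  [search.h = 29]

search = (x=99, y=161, w=138, h=29)
violated soft preferences: none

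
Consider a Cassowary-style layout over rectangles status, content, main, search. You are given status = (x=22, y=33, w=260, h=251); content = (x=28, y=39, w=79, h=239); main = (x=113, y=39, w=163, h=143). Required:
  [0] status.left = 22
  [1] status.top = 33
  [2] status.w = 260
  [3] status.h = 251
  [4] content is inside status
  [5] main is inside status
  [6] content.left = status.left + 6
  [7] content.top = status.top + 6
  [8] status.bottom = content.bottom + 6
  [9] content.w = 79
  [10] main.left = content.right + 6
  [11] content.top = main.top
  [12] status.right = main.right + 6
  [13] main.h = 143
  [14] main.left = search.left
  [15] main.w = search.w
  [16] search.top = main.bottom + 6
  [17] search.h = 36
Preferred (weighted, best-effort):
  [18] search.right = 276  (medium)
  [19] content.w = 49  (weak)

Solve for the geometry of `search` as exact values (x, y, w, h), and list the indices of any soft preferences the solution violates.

search = (x=113, y=188, w=163, h=36)
violated soft preferences: 19

1. search.x = 113  [main.left = search.left]
2. search.w = 163  [main.w = search.w]
3. search.y = 188  [search.top = main.bottom + 6]
4. search.h = 36  [search.h = 36]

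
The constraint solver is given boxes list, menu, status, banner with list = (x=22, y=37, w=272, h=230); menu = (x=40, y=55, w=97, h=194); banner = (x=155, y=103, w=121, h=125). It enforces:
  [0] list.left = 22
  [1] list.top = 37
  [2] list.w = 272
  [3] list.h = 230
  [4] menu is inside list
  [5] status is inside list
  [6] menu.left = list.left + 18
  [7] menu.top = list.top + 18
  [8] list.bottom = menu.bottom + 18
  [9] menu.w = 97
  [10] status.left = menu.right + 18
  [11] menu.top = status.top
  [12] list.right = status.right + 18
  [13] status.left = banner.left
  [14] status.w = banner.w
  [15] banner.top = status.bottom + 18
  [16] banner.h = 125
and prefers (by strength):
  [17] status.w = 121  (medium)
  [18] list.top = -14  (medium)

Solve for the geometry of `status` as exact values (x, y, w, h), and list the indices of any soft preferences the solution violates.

1. status.x = 155  [status.left = menu.right + 18]
2. status.y = 55  [menu.top = status.top]
3. status.w = 121  [list.right = status.right + 18]
4. status.h = 30  [banner.top = status.bottom + 18]

status = (x=155, y=55, w=121, h=30)
violated soft preferences: 18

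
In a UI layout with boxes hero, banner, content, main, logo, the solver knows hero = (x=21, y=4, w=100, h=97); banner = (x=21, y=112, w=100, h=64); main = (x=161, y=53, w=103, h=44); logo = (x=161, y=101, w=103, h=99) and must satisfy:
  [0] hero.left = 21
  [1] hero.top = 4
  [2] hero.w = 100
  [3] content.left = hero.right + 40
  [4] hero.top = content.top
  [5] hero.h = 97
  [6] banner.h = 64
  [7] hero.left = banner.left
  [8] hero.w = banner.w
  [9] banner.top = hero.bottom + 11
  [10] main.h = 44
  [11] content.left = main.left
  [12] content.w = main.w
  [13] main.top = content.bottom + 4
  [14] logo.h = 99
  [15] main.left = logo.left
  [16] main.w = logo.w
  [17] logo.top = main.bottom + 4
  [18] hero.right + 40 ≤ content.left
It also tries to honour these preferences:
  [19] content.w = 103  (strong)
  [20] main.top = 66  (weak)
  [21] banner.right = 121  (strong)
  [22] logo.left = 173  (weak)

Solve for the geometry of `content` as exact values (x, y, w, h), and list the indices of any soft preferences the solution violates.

content = (x=161, y=4, w=103, h=45)
violated soft preferences: 20, 22

1. content.x = 161  [content.left = hero.right + 40]
2. content.y = 4  [hero.top = content.top]
3. content.w = 103  [content.w = main.w]
4. content.h = 45  [main.top = content.bottom + 4]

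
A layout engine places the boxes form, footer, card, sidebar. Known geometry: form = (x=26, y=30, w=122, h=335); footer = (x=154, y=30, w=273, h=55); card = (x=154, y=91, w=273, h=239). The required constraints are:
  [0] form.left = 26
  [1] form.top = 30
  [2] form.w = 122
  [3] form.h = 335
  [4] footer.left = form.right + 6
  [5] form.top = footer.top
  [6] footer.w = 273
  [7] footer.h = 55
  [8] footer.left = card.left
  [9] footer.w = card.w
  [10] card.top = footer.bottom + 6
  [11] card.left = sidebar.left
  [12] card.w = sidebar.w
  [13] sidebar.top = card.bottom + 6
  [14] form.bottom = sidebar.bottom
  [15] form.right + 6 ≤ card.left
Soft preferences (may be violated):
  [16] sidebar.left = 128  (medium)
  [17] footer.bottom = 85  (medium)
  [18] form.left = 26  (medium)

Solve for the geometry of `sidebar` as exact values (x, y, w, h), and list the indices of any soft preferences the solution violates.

1. sidebar.x = 154  [card.left = sidebar.left]
2. sidebar.w = 273  [card.w = sidebar.w]
3. sidebar.y = 336  [sidebar.top = card.bottom + 6]
4. sidebar.h = 29  [form.bottom = sidebar.bottom]

sidebar = (x=154, y=336, w=273, h=29)
violated soft preferences: 16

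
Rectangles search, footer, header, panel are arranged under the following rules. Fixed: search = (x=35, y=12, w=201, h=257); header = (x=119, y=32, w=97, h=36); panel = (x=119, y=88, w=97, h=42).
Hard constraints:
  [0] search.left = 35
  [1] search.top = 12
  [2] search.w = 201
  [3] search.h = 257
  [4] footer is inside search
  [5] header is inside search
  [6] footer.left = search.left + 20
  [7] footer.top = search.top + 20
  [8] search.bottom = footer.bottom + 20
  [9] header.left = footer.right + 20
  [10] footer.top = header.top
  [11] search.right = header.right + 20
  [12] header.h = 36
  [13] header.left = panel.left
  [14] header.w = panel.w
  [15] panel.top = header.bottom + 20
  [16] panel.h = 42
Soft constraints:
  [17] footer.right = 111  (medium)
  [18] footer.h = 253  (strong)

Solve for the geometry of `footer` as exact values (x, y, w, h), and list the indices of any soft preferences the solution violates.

1. footer.x = 55  [footer.left = search.left + 20]
2. footer.y = 32  [footer.top = search.top + 20]
3. footer.h = 217  [search.bottom = footer.bottom + 20]
4. footer.w = 44  [header.left = footer.right + 20]

footer = (x=55, y=32, w=44, h=217)
violated soft preferences: 17, 18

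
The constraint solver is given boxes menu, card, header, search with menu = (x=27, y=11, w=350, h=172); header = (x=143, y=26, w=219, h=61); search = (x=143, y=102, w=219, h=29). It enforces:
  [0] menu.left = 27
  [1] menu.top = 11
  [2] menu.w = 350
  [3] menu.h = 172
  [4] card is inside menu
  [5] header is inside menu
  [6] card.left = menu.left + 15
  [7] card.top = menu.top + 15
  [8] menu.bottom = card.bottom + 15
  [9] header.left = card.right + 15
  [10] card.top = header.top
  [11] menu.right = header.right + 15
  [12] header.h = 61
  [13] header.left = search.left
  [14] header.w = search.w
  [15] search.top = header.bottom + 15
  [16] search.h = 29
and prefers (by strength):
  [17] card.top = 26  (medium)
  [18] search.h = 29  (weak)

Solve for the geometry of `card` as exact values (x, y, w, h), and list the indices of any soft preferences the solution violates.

1. card.x = 42  [card.left = menu.left + 15]
2. card.y = 26  [card.top = menu.top + 15]
3. card.h = 142  [menu.bottom = card.bottom + 15]
4. card.w = 86  [header.left = card.right + 15]

card = (x=42, y=26, w=86, h=142)
violated soft preferences: none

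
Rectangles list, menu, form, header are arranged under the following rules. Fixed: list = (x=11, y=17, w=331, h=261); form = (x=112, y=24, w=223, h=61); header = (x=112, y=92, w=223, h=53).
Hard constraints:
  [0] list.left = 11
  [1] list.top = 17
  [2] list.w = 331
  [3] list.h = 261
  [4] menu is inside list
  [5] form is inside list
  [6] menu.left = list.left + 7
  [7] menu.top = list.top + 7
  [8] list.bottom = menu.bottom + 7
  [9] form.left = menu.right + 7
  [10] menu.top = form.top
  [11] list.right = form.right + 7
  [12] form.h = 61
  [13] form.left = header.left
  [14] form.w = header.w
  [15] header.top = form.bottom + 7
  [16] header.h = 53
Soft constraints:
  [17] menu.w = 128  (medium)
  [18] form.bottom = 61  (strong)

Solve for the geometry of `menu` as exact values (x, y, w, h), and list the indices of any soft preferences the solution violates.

menu = (x=18, y=24, w=87, h=247)
violated soft preferences: 17, 18

1. menu.x = 18  [menu.left = list.left + 7]
2. menu.y = 24  [menu.top = list.top + 7]
3. menu.h = 247  [list.bottom = menu.bottom + 7]
4. menu.w = 87  [form.left = menu.right + 7]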